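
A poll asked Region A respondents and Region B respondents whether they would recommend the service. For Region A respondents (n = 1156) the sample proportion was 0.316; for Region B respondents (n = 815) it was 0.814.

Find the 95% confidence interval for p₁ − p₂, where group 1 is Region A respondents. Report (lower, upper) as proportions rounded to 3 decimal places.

The two standard errors are √(0.3160×0.6840/1156) = 0.01367 and √(0.8140×0.1860/815) = 0.01363.
Because the samples are independent, SE_diff = √(0.01367² + 0.01363²) = 0.01930.
Using z* = 1.960 for 95%, ME = 1.960 × 0.01930 = 0.03783.
p̂₁ − p̂₂ = -0.4980; interval -0.4980 ± 0.03783 gives (-0.536, -0.460).

(-0.536, -0.460)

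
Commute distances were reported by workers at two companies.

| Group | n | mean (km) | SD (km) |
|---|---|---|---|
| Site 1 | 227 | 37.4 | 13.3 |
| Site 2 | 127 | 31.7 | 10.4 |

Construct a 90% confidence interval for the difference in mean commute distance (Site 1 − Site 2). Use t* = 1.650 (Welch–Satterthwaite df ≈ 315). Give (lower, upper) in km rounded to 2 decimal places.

(3.59, 7.81)

Per-group SEs: s₁/√n₁ = 13.3/√227 = 0.8828, s₂/√n₂ = 10.4/√127 = 0.9229.
Unpooled SE of the difference: √(0.77933584 + 0.85174441) = 1.2771.
Margin of error = t* · SE = 1.650 × 1.2771 = 2.1072.
x̄₁ − x̄₂ = 37.4 − 31.7 = 5.7000.
CI: 5.7000 ± 2.1072 = (3.59, 7.81).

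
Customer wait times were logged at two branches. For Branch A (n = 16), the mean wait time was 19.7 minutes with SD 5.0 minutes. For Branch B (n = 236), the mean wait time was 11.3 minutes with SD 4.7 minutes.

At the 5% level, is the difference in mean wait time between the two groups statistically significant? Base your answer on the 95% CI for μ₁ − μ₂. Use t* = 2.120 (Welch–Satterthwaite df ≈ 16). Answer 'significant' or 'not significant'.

significant

Per-group SEs: s₁/√n₁ = 5.0/√16 = 1.2500, s₂/√n₂ = 4.7/√236 = 0.3059.
Unpooled SE of the difference: √(1.5625 + 0.09357481) = 1.2869.
Margin of error = t* · SE = 2.120 × 1.2869 = 2.7282.
x̄₁ − x̄₂ = 19.7 − 11.3 = 8.4000.
CI: 8.4000 ± 2.7282 = (5.6718, 11.1282).
The interval (5.6718, 11.1282) does not contain 0, so the difference is significant.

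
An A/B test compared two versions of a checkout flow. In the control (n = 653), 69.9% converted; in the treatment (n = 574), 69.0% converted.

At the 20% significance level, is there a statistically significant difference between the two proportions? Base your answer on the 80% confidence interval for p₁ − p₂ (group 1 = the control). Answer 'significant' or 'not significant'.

Each SE is √(p̂(1−p̂)/n): √(0.6990·0.3010/653) = 0.01795 and √(0.6900·0.3100/574) = 0.01930.
SE(p̂₁ − p̂₂) = √(SE₁² + SE₂²) = √(0.0003222025 + 0.00037249) = 0.02636, since the two samples are independent.
At 80% confidence z* = 1.282; margin = 1.282 × 0.02636 = 0.03379.
The difference is 0.6990 − 0.6900 = 0.0090, so the interval is 0.0090 ± 0.03379 = (-0.02479, 0.04279).
The interval (-0.02479, 0.04279) contains 0, so the difference is not significant.

not significant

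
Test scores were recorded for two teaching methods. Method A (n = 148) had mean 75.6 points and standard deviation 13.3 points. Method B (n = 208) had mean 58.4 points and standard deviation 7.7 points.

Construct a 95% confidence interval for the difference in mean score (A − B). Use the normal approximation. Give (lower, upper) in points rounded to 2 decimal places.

(14.82, 19.58)

Standard errors of each mean: 13.3/√148 = 1.0933 and 7.7/√208 = 0.5339.
SE(x̄₁ − x̄₂) = √(1.0933² + 0.5339²) = 1.2167 for independent samples with unequal variances.
With z* = 1.960, the margin is 1.960 × 1.2167 = 2.3847.
x̄₁ − x̄₂ = 75.6 − 58.4 = 17.2000; the interval is 17.2000 ± 2.3847 = (14.82, 19.58).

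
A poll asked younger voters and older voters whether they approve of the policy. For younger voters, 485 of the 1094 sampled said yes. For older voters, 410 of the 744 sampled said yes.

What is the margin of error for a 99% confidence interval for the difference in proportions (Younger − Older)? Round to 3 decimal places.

0.061

First, p̂₁ = 485/1094 = 0.4433; p̂₂ = 410/744 = 0.5511.
The two standard errors are √(0.4433×0.5567/1094) = 0.01502 and √(0.5511×0.4489/744) = 0.01823.
Because the samples are independent, SE_diff = √(0.01502² + 0.01823²) = 0.02362.
Using z* = 2.576 for 99%, ME = 2.576 × 0.02362 = 0.06085.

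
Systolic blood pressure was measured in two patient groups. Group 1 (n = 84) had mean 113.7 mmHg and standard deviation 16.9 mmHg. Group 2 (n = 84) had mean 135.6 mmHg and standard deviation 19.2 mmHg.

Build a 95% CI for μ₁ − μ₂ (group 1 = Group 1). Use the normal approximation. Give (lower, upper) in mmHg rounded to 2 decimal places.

Per-group SEs: s₁/√n₁ = 16.9/√84 = 1.8439, s₂/√n₂ = 19.2/√84 = 2.0949.
Unpooled SE of the difference: √(3.39996721 + 4.38860601) = 2.7908.
Margin of error = z* · SE = 1.960 × 2.7908 = 5.4700.
x̄₁ − x̄₂ = 113.7 − 135.6 = -21.9000.
CI: -21.9000 ± 5.4700 = (-27.37, -16.43).

(-27.37, -16.43)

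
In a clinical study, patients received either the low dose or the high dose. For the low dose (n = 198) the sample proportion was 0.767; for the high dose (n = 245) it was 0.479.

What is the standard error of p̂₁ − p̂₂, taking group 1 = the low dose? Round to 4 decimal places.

Each SE is √(p̂(1−p̂)/n): √(0.7670·0.2330/198) = 0.03004 and √(0.4790·0.5210/245) = 0.03192.
SE(p̂₁ − p̂₂) = √(SE₁² + SE₂²) = √(0.0009024016 + 0.0010188864) = 0.04383, since the two samples are independent.

0.0438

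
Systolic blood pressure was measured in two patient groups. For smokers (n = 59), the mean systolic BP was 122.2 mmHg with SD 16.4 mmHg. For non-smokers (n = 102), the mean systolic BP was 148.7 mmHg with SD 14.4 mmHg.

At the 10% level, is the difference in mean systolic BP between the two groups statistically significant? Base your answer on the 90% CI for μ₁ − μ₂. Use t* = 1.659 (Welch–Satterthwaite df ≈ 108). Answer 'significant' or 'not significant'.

significant

Per-group SEs: s₁/√n₁ = 16.4/√59 = 2.1351, s₂/√n₂ = 14.4/√102 = 1.4258.
Unpooled SE of the difference: √(4.55865201 + 2.03290564) = 2.5674.
Margin of error = t* · SE = 1.659 × 2.5674 = 4.2593.
x̄₁ − x̄₂ = 122.2 − 148.7 = -26.5000.
CI: -26.5000 ± 4.2593 = (-30.7593, -22.2407).
The interval (-30.7593, -22.2407) does not contain 0, so the difference is significant.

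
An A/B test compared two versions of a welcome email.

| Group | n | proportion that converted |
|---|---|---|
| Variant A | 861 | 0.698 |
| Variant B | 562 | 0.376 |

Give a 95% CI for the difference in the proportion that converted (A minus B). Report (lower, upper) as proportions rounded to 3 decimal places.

(0.272, 0.372)

Each SE is √(p̂(1−p̂)/n): √(0.6980·0.3020/861) = 0.01565 and √(0.3760·0.6240/562) = 0.02043.
SE(p̂₁ − p̂₂) = √(SE₁² + SE₂²) = √(0.0002449225 + 0.0004173849) = 0.02574, since the two samples are independent.
At 95% confidence z* = 1.960; margin = 1.960 × 0.02574 = 0.05045.
The difference is 0.6980 − 0.3760 = 0.3220, so the interval is 0.3220 ± 0.05045 = (0.272, 0.372).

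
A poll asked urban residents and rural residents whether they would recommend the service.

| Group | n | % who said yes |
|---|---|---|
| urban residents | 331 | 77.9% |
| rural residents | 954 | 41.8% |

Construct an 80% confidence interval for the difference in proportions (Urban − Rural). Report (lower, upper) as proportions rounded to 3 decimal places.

SE₁ = √(p̂₁(1−p̂₁)/n₁) = √(0.7790·0.2210/331) = 0.02281; SE₂ = √(0.4180·0.5820/954) = 0.01597.
Independent samples: SE of the difference = √(SE₁² + SE₂²) = √(0.0005202961 + 0.0002550409) = 0.02784.
z* for 80% confidence is 1.282, so the margin of error is 1.282 × 0.02784 = 0.03569.
Point estimate p̂₁ − p̂₂ = 0.7790 − 0.4180 = 0.3610.
0.3610 ± 0.03569 → (0.325, 0.397).

(0.325, 0.397)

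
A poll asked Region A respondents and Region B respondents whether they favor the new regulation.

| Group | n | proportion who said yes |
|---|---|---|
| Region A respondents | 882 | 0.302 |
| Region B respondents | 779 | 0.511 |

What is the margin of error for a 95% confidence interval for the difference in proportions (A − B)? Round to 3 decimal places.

The two standard errors are √(0.3020×0.6980/882) = 0.01546 and √(0.5110×0.4890/779) = 0.01791.
Because the samples are independent, SE_diff = √(0.01546² + 0.01791²) = 0.02366.
Using z* = 1.960 for 95%, ME = 1.960 × 0.02366 = 0.04637.

0.046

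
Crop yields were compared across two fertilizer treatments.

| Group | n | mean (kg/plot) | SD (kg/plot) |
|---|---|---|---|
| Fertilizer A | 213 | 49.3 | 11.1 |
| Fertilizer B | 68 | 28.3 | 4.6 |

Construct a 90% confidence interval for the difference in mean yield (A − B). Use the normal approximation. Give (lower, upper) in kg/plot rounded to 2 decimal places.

(19.45, 22.55)

SE₁ = s₁/√n₁ = 11.1/√213 = 0.7606; SE₂ = 4.6/√68 = 0.5578.
Independent samples, unequal variances: SE_diff = √(SE₁² + SE₂²) = √(0.57851236 + 0.31114084) = 0.9432.
z* = 1.645, so margin of error = 1.645 × 0.9432 = 1.5516.
Difference in means = 49.3 − 28.3 = 21.0000.
21.0000 ± 1.5516 → (19.45, 22.55).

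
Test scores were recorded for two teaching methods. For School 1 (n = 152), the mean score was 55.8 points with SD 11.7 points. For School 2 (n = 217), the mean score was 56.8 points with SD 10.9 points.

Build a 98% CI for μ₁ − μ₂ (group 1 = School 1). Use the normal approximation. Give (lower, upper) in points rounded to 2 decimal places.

(-3.80, 1.80)

SE₁ = s₁/√n₁ = 11.7/√152 = 0.9490; SE₂ = 10.9/√217 = 0.7399.
Independent samples, unequal variances: SE_diff = √(SE₁² + SE₂²) = √(0.900601 + 0.54745201) = 1.2034.
z* = 2.326, so margin of error = 2.326 × 1.2034 = 2.7991.
Difference in means = 55.8 − 56.8 = -1.0000.
-1.0000 ± 2.7991 → (-3.80, 1.80).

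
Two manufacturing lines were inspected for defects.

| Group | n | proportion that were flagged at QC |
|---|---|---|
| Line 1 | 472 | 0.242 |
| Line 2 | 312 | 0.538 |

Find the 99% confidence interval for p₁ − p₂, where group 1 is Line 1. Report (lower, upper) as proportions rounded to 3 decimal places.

(-0.385, -0.207)

The two standard errors are √(0.2420×0.7580/472) = 0.01971 and √(0.5380×0.4620/312) = 0.02823.
Because the samples are independent, SE_diff = √(0.01971² + 0.02823²) = 0.03443.
Using z* = 2.576 for 99%, ME = 2.576 × 0.03443 = 0.08869.
p̂₁ − p̂₂ = -0.2960; interval -0.2960 ± 0.08869 gives (-0.385, -0.207).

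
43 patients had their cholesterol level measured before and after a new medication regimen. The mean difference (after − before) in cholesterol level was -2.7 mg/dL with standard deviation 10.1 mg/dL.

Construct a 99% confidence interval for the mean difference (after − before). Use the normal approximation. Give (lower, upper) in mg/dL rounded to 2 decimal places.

(-6.67, 1.27)

Paired design: SE = s_d/√n = 10.1/√43 = 1.5402.
z* = 2.576; margin of error = 2.576 × 1.5402 = 3.9676.
-2.7 ± 3.9676 → (-6.67, 1.27).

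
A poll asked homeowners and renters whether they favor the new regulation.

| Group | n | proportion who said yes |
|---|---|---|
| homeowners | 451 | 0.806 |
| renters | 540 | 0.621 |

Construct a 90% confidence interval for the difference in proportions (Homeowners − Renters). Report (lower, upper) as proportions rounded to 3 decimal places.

(0.139, 0.231)

The two standard errors are √(0.8060×0.1940/451) = 0.01862 and √(0.6210×0.3790/540) = 0.02088.
Because the samples are independent, SE_diff = √(0.01862² + 0.02088²) = 0.02798.
Using z* = 1.645 for 90%, ME = 1.645 × 0.02798 = 0.04603.
p̂₁ − p̂₂ = 0.1850; interval 0.1850 ± 0.04603 gives (0.139, 0.231).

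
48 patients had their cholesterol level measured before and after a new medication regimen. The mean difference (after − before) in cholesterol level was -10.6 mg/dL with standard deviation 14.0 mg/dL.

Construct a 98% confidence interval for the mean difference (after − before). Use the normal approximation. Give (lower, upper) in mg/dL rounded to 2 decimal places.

Paired design: SE = s_d/√n = 14.0/√48 = 2.0207.
z* = 2.326; margin of error = 2.326 × 2.0207 = 4.7001.
-10.6 ± 4.7001 → (-15.30, -5.90).

(-15.30, -5.90)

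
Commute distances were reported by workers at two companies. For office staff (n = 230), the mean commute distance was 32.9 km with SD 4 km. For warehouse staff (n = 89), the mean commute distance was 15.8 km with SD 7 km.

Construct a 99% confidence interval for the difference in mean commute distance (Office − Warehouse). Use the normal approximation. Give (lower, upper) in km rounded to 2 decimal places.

Standard errors of each mean: 4/√230 = 0.2638 and 7/√89 = 0.7420.
SE(x̄₁ − x̄₂) = √(0.2638² + 0.7420²) = 0.7875 for independent samples with unequal variances.
With z* = 2.576, the margin is 2.576 × 0.7875 = 2.0286.
x̄₁ − x̄₂ = 32.9 − 15.8 = 17.1000; the interval is 17.1000 ± 2.0286 = (15.07, 19.13).

(15.07, 19.13)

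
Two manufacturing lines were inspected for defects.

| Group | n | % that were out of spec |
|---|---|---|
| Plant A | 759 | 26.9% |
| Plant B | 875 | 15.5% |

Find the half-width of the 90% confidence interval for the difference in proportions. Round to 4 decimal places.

0.0333

The two standard errors are √(0.2690×0.7310/759) = 0.01610 and √(0.1550×0.8450/875) = 0.01223.
Because the samples are independent, SE_diff = √(0.01610² + 0.01223²) = 0.02022.
Using z* = 1.645 for 90%, ME = 1.645 × 0.02022 = 0.03326.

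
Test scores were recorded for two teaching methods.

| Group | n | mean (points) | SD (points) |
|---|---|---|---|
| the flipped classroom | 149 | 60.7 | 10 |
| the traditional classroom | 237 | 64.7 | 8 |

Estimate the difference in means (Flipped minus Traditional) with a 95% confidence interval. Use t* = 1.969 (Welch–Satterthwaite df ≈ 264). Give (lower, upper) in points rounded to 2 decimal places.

Per-group SEs: s₁/√n₁ = 10/√149 = 0.8192, s₂/√n₂ = 8/√237 = 0.5197.
Unpooled SE of the difference: √(0.67108864 + 0.27008809) = 0.9701.
Margin of error = t* · SE = 1.969 × 0.9701 = 1.9101.
x̄₁ − x̄₂ = 60.7 − 64.7 = -4.0000.
CI: -4.0000 ± 1.9101 = (-5.91, -2.09).

(-5.91, -2.09)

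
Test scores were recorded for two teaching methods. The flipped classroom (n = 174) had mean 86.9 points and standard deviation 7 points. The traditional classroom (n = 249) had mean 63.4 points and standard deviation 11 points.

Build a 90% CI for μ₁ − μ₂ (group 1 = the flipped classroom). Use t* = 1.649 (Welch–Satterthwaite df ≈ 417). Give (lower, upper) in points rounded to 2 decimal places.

SE₁ = s₁/√n₁ = 7/√174 = 0.5307; SE₂ = 11/√249 = 0.6971.
Independent samples, unequal variances: SE_diff = √(SE₁² + SE₂²) = √(0.28164249 + 0.48594841) = 0.8761.
t* = 1.649, so margin of error = 1.649 × 0.8761 = 1.4447.
Difference in means = 86.9 − 63.4 = 23.5000.
23.5000 ± 1.4447 → (22.06, 24.94).

(22.06, 24.94)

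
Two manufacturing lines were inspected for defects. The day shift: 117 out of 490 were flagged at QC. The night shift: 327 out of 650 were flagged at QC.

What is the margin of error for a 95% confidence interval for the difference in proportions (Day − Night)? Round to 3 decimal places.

0.054

Sample proportions: 117/490 = 0.2388, 327/650 = 0.5031.
Each SE is √(p̂(1−p̂)/n): √(0.2388·0.7612/490) = 0.01926 and √(0.5031·0.4969/650) = 0.01961.
SE(p̂₁ − p̂₂) = √(SE₁² + SE₂²) = √(0.0003709476 + 0.0003845521) = 0.02749, since the two samples are independent.
At 95% confidence z* = 1.960; margin = 1.960 × 0.02749 = 0.05388.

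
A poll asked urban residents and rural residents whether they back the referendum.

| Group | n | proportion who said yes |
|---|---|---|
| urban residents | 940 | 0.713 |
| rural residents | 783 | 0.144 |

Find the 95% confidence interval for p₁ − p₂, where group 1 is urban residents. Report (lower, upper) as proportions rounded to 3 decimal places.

SE₁ = √(p̂₁(1−p̂₁)/n₁) = √(0.7130·0.2870/940) = 0.01475; SE₂ = √(0.1440·0.8560/783) = 0.01255.
Independent samples: SE of the difference = √(SE₁² + SE₂²) = √(0.0002175625 + 0.0001575025) = 0.01937.
z* for 95% confidence is 1.960, so the margin of error is 1.960 × 0.01937 = 0.03797.
Point estimate p̂₁ − p̂₂ = 0.7130 − 0.1440 = 0.5690.
0.5690 ± 0.03797 → (0.531, 0.607).

(0.531, 0.607)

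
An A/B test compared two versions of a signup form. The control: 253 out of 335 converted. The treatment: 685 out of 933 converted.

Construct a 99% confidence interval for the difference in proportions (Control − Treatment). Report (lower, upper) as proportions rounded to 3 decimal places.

Sample proportions: 253/335 = 0.7552, 685/933 = 0.7342.
Each SE is √(p̂(1−p̂)/n): √(0.7552·0.2448/335) = 0.02349 and √(0.7342·0.2658/933) = 0.01446.
SE(p̂₁ − p̂₂) = √(SE₁² + SE₂²) = √(0.0005517801 + 0.0002090916) = 0.02758, since the two samples are independent.
At 99% confidence z* = 2.576; margin = 2.576 × 0.02758 = 0.07105.
The difference is 0.7552 − 0.7342 = 0.0210, so the interval is 0.0210 ± 0.07105 = (-0.050, 0.092).

(-0.050, 0.092)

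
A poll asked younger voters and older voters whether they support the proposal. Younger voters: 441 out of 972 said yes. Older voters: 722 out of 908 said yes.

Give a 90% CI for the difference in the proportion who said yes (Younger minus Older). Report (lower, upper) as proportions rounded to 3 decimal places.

Sample proportions: 441/972 = 0.4537, 722/908 = 0.7952.
Each SE is √(p̂(1−p̂)/n): √(0.4537·0.5463/972) = 0.01597 and √(0.7952·0.2048/908) = 0.01339.
SE(p̂₁ − p̂₂) = √(SE₁² + SE₂²) = √(0.0002550409 + 0.0001792921) = 0.02084, since the two samples are independent.
At 90% confidence z* = 1.645; margin = 1.645 × 0.02084 = 0.03428.
The difference is 0.4537 − 0.7952 = -0.3415, so the interval is -0.3415 ± 0.03428 = (-0.376, -0.307).

(-0.376, -0.307)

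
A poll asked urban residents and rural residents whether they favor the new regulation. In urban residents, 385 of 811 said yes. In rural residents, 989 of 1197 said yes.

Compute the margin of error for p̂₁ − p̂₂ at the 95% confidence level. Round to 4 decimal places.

First, p̂₁ = 385/811 = 0.4747; p̂₂ = 989/1197 = 0.8262.
The two standard errors are √(0.4747×0.5253/811) = 0.01753 and √(0.8262×0.1738/1197) = 0.01095.
Because the samples are independent, SE_diff = √(0.01753² + 0.01095²) = 0.02067.
Using z* = 1.960 for 95%, ME = 1.960 × 0.02067 = 0.04051.

0.0405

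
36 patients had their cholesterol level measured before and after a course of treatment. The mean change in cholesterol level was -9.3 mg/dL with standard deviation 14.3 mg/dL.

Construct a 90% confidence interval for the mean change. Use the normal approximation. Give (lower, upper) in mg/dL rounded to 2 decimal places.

(-13.22, -5.38)

Paired design: SE = s_d/√n = 14.3/√36 = 2.3833.
z* = 1.645; margin of error = 1.645 × 2.3833 = 3.9205.
-9.3 ± 3.9205 → (-13.22, -5.38).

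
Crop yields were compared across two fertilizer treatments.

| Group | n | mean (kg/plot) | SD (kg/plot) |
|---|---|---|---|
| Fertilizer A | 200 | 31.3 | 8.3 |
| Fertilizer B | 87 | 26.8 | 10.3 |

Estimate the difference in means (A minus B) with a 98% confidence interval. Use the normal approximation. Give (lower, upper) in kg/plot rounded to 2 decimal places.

Per-group SEs: s₁/√n₁ = 8.3/√200 = 0.5869, s₂/√n₂ = 10.3/√87 = 1.1043.
Unpooled SE of the difference: √(0.34445161 + 1.21947849) = 1.2506.
Margin of error = z* · SE = 2.326 × 1.2506 = 2.9089.
x̄₁ − x̄₂ = 31.3 − 26.8 = 4.5000.
CI: 4.5000 ± 2.9089 = (1.59, 7.41).

(1.59, 7.41)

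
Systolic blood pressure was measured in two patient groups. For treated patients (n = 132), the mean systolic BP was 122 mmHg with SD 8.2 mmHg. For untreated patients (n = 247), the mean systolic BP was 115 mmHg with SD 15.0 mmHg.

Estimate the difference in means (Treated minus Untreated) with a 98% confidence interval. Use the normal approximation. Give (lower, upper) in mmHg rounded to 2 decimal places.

(4.23, 9.77)

Per-group SEs: s₁/√n₁ = 8.2/√132 = 0.7137, s₂/√n₂ = 15.0/√247 = 0.9544.
Unpooled SE of the difference: √(0.50936769 + 0.91087936) = 1.1917.
Margin of error = z* · SE = 2.326 × 1.1917 = 2.7719.
x̄₁ − x̄₂ = 122 − 115 = 7.0000.
CI: 7.0000 ± 2.7719 = (4.23, 9.77).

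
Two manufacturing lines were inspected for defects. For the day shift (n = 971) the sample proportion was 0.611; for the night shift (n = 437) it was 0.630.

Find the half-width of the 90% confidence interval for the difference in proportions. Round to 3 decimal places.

0.046

Each SE is √(p̂(1−p̂)/n): √(0.6110·0.3890/971) = 0.01565 and √(0.6300·0.3700/437) = 0.02310.
SE(p̂₁ − p̂₂) = √(SE₁² + SE₂²) = √(0.0002449225 + 0.00053361) = 0.02790, since the two samples are independent.
At 90% confidence z* = 1.645; margin = 1.645 × 0.02790 = 0.04590.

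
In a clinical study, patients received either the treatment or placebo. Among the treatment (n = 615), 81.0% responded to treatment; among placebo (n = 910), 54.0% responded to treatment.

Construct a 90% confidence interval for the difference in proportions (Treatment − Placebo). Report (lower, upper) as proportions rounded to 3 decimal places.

(0.232, 0.308)

Each SE is √(p̂(1−p̂)/n): √(0.8100·0.1900/615) = 0.01582 and √(0.5400·0.4600/910) = 0.01652.
SE(p̂₁ − p̂₂) = √(SE₁² + SE₂²) = √(0.0002502724 + 0.0002729104) = 0.02287, since the two samples are independent.
At 90% confidence z* = 1.645; margin = 1.645 × 0.02287 = 0.03762.
The difference is 0.8100 − 0.5400 = 0.2700, so the interval is 0.2700 ± 0.03762 = (0.232, 0.308).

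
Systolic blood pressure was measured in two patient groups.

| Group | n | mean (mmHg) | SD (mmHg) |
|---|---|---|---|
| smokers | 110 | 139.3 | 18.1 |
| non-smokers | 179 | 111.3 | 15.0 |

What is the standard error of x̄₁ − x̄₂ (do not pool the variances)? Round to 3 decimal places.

2.058

Per-group SEs: s₁/√n₁ = 18.1/√110 = 1.7258, s₂/√n₂ = 15.0/√179 = 1.1212.
Unpooled SE of the difference: √(2.97838564 + 1.25708944) = 2.0580.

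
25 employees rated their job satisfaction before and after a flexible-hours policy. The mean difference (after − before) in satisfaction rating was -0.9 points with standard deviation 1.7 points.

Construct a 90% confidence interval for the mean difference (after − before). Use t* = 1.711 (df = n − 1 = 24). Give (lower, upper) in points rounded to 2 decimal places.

(-1.48, -0.32)

Paired design: SE = s_d/√n = 1.7/√25 = 0.3400.
t* = 1.711; margin of error = 1.711 × 0.3400 = 0.5817.
-0.9 ± 0.5817 → (-1.48, -0.32).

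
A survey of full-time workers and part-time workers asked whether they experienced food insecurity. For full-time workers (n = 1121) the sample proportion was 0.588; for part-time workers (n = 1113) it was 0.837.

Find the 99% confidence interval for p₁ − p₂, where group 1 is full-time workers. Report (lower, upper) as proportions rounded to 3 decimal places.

The two standard errors are √(0.5880×0.4120/1121) = 0.01470 and √(0.8370×0.1630/1113) = 0.01107.
Because the samples are independent, SE_diff = √(0.01470² + 0.01107²) = 0.01840.
Using z* = 2.576 for 99%, ME = 2.576 × 0.01840 = 0.04740.
p̂₁ − p̂₂ = -0.2490; interval -0.2490 ± 0.04740 gives (-0.296, -0.202).

(-0.296, -0.202)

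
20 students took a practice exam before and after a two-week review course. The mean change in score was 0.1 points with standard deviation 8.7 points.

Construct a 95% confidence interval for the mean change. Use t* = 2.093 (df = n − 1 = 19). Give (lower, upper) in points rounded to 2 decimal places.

Paired design: SE = s_d/√n = 8.7/√20 = 1.9454.
t* = 2.093; margin of error = 2.093 × 1.9454 = 4.0717.
0.1 ± 4.0717 → (-3.97, 4.17).

(-3.97, 4.17)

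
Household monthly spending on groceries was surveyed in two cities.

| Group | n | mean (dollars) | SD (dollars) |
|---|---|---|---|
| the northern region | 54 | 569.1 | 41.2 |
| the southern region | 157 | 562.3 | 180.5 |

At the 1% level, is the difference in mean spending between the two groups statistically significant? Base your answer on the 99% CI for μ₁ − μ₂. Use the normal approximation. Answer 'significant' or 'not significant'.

not significant

SE₁ = s₁/√n₁ = 41.2/√54 = 5.6066; SE₂ = 180.5/√157 = 14.4055.
Independent samples, unequal variances: SE_diff = √(SE₁² + SE₂²) = √(31.43396356 + 207.51843025) = 15.4581.
z* = 2.576, so margin of error = 2.576 × 15.4581 = 39.8201.
Difference in means = 569.1 − 562.3 = 6.8000.
6.8000 ± 39.8201 → (-33.0201, 46.6201).
The interval (-33.0201, 46.6201) contains 0, so the difference is not significant.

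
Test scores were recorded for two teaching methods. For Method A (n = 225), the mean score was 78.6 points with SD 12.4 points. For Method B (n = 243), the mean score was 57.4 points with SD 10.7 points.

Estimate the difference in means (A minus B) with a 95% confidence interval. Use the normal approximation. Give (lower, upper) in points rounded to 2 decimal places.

Standard errors of each mean: 12.4/√225 = 0.8267 and 10.7/√243 = 0.6864.
SE(x̄₁ − x̄₂) = √(0.8267² + 0.6864²) = 1.0745 for independent samples with unequal variances.
With z* = 1.960, the margin is 1.960 × 1.0745 = 2.1060.
x̄₁ − x̄₂ = 78.6 − 57.4 = 21.2000; the interval is 21.2000 ± 2.1060 = (19.09, 23.31).

(19.09, 23.31)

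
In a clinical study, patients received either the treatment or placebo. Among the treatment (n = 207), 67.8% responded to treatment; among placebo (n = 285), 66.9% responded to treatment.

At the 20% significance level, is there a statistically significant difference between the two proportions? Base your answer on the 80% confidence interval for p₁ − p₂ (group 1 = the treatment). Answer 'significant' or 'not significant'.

SE₁ = √(p̂₁(1−p̂₁)/n₁) = √(0.6780·0.3220/207) = 0.03248; SE₂ = √(0.6690·0.3310/285) = 0.02787.
Independent samples: SE of the difference = √(SE₁² + SE₂²) = √(0.0010549504 + 0.0007767369) = 0.04280.
z* for 80% confidence is 1.282, so the margin of error is 1.282 × 0.04280 = 0.05487.
Point estimate p̂₁ − p̂₂ = 0.6780 − 0.6690 = 0.0090.
0.0090 ± 0.05487 → (-0.04587, 0.06387).
The interval (-0.04587, 0.06387) contains 0, so the difference is not significant.

not significant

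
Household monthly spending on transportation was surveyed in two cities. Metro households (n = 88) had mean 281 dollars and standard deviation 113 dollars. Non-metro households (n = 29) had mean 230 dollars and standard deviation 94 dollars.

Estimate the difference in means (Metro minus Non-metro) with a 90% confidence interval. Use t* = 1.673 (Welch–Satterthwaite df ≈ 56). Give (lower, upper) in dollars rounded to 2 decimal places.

(15.52, 86.48)

SE₁ = s₁/√n₁ = 113/√88 = 12.0458; SE₂ = 94/√29 = 17.4554.
Independent samples, unequal variances: SE_diff = √(SE₁² + SE₂²) = √(145.10129764 + 304.69098916) = 21.2083.
t* = 1.673, so margin of error = 1.673 × 21.2083 = 35.4815.
Difference in means = 281 − 230 = 51.0000.
51.0000 ± 35.4815 → (15.52, 86.48).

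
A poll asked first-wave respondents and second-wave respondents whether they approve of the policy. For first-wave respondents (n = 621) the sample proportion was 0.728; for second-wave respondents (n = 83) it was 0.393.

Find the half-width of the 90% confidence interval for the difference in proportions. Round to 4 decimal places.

0.0930

Each SE is √(p̂(1−p̂)/n): √(0.7280·0.2720/621) = 0.01786 and √(0.3930·0.6070/83) = 0.05361.
SE(p̂₁ − p̂₂) = √(SE₁² + SE₂²) = √(0.0003189796 + 0.0028740321) = 0.05651, since the two samples are independent.
At 90% confidence z* = 1.645; margin = 1.645 × 0.05651 = 0.09296.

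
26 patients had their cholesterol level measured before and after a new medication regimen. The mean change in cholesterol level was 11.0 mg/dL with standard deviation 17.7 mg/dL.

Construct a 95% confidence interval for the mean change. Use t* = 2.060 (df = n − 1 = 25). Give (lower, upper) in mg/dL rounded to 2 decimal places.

Paired design: SE = s_d/√n = 17.7/√26 = 3.4713.
t* = 2.060; margin of error = 2.060 × 3.4713 = 7.1509.
11.0 ± 7.1509 → (3.85, 18.15).

(3.85, 18.15)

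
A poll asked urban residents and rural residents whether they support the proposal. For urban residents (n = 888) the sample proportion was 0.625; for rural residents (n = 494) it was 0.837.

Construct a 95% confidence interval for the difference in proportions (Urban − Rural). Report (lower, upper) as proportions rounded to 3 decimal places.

(-0.258, -0.166)

The two standard errors are √(0.6250×0.3750/888) = 0.01625 and √(0.8370×0.1630/494) = 0.01662.
Because the samples are independent, SE_diff = √(0.01625² + 0.01662²) = 0.02324.
Using z* = 1.960 for 95%, ME = 1.960 × 0.02324 = 0.04555.
p̂₁ − p̂₂ = -0.2120; interval -0.2120 ± 0.04555 gives (-0.258, -0.166).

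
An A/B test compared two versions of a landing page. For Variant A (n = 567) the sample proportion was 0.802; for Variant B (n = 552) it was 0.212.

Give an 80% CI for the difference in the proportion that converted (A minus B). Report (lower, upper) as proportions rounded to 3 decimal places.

The two standard errors are √(0.8020×0.1980/567) = 0.01674 and √(0.2120×0.7880/552) = 0.01740.
Because the samples are independent, SE_diff = √(0.01674² + 0.01740²) = 0.02415.
Using z* = 1.282 for 80%, ME = 1.282 × 0.02415 = 0.03096.
p̂₁ − p̂₂ = 0.5900; interval 0.5900 ± 0.03096 gives (0.559, 0.621).

(0.559, 0.621)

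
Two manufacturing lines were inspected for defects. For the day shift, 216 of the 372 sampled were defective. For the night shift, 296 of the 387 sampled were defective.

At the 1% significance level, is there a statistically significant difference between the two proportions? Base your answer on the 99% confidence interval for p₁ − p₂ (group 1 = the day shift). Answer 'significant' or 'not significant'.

significant

First, p̂₁ = 216/372 = 0.5806; p̂₂ = 296/387 = 0.7649.
The two standard errors are √(0.5806×0.4194/372) = 0.02558 and √(0.7649×0.2351/387) = 0.02156.
Because the samples are independent, SE_diff = √(0.02558² + 0.02156²) = 0.03345.
Using z* = 2.576 for 99%, ME = 2.576 × 0.03345 = 0.08617.
p̂₁ − p̂₂ = -0.1843; interval -0.1843 ± 0.08617 gives (-0.27047, -0.09813).
The interval (-0.27047, -0.09813) does not contain 0, so the difference is significant.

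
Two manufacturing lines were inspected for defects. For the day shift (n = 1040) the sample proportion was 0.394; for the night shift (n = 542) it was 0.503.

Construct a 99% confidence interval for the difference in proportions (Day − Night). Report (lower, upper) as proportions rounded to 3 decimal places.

(-0.177, -0.041)

The two standard errors are √(0.3940×0.6060/1040) = 0.01515 and √(0.5030×0.4970/542) = 0.02148.
Because the samples are independent, SE_diff = √(0.01515² + 0.02148²) = 0.02629.
Using z* = 2.576 for 99%, ME = 2.576 × 0.02629 = 0.06772.
p̂₁ − p̂₂ = -0.1090; interval -0.1090 ± 0.06772 gives (-0.177, -0.041).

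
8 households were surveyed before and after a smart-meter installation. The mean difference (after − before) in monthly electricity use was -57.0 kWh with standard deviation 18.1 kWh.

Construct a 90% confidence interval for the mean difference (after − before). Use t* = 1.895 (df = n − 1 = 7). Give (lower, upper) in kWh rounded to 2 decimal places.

Paired design: SE = s_d/√n = 18.1/√8 = 6.3993.
t* = 1.895; margin of error = 1.895 × 6.3993 = 12.1267.
-57.0 ± 12.1267 → (-69.13, -44.87).

(-69.13, -44.87)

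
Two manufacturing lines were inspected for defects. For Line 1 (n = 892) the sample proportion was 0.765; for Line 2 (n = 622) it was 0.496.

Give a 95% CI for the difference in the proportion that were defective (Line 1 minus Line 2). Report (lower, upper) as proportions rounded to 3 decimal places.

(0.221, 0.317)

The two standard errors are √(0.7650×0.2350/892) = 0.01420 and √(0.4960×0.5040/622) = 0.02005.
Because the samples are independent, SE_diff = √(0.01420² + 0.02005²) = 0.02457.
Using z* = 1.960 for 95%, ME = 1.960 × 0.02457 = 0.04816.
p̂₁ − p̂₂ = 0.2690; interval 0.2690 ± 0.04816 gives (0.221, 0.317).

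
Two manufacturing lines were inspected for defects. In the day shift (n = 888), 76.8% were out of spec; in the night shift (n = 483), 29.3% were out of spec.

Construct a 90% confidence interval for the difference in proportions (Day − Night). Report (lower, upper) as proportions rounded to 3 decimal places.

Each SE is √(p̂(1−p̂)/n): √(0.7680·0.2320/888) = 0.01417 and √(0.2930·0.7070/483) = 0.02071.
SE(p̂₁ − p̂₂) = √(SE₁² + SE₂²) = √(0.0002007889 + 0.0004289041) = 0.02509, since the two samples are independent.
At 90% confidence z* = 1.645; margin = 1.645 × 0.02509 = 0.04127.
The difference is 0.7680 − 0.2930 = 0.4750, so the interval is 0.4750 ± 0.04127 = (0.434, 0.516).

(0.434, 0.516)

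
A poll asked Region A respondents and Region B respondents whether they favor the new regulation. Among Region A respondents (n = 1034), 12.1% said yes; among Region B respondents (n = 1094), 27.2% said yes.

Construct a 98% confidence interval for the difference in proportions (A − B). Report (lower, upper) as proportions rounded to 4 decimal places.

The two standard errors are √(0.1210×0.8790/1034) = 0.01014 and √(0.2720×0.7280/1094) = 0.01345.
Because the samples are independent, SE_diff = √(0.01014² + 0.01345²) = 0.01684.
Using z* = 2.326 for 98%, ME = 2.326 × 0.01684 = 0.03917.
p̂₁ − p̂₂ = -0.1510; interval -0.1510 ± 0.03917 gives (-0.1902, -0.1118).

(-0.1902, -0.1118)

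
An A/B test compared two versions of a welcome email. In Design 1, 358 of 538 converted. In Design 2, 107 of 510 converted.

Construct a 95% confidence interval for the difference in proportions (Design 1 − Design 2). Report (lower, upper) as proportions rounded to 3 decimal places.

(0.402, 0.509)

First, p̂₁ = 358/538 = 0.6654; p̂₂ = 107/510 = 0.2098.
The two standard errors are √(0.6654×0.3346/538) = 0.02034 and √(0.2098×0.7902/510) = 0.01803.
Because the samples are independent, SE_diff = √(0.02034² + 0.01803²) = 0.02718.
Using z* = 1.960 for 95%, ME = 1.960 × 0.02718 = 0.05327.
p̂₁ − p̂₂ = 0.4556; interval 0.4556 ± 0.05327 gives (0.402, 0.509).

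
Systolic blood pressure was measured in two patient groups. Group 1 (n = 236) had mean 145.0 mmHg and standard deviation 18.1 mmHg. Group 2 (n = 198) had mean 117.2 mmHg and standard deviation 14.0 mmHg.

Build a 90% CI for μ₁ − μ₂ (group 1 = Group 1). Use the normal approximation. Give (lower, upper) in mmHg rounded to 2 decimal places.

(25.26, 30.34)

Standard errors of each mean: 18.1/√236 = 1.1782 and 14.0/√198 = 0.9949.
SE(x̄₁ − x̄₂) = √(1.1782² + 0.9949²) = 1.5421 for independent samples with unequal variances.
With z* = 1.645, the margin is 1.645 × 1.5421 = 2.5368.
x̄₁ − x̄₂ = 145.0 − 117.2 = 27.8000; the interval is 27.8000 ± 2.5368 = (25.26, 30.34).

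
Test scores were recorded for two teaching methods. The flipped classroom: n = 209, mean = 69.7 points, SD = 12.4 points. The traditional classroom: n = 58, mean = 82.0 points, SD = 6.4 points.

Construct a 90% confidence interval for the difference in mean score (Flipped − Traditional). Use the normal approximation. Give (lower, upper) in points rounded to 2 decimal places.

SE₁ = s₁/√n₁ = 12.4/√209 = 0.8577; SE₂ = 6.4/√58 = 0.8404.
Independent samples, unequal variances: SE_diff = √(SE₁² + SE₂²) = √(0.73564929 + 0.70627216) = 1.2008.
z* = 1.645, so margin of error = 1.645 × 1.2008 = 1.9753.
Difference in means = 69.7 − 82.0 = -12.3000.
-12.3000 ± 1.9753 → (-14.28, -10.32).

(-14.28, -10.32)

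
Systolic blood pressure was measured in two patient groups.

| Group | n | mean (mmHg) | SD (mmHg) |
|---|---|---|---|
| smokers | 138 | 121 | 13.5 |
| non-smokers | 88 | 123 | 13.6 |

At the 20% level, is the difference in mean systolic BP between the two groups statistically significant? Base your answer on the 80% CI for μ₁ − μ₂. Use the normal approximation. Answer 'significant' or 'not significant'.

not significant

Standard errors of each mean: 13.5/√138 = 1.1492 and 13.6/√88 = 1.4498.
SE(x̄₁ − x̄₂) = √(1.1492² + 1.4498²) = 1.8500 for independent samples with unequal variances.
With z* = 1.282, the margin is 1.282 × 1.8500 = 2.3717.
x̄₁ − x̄₂ = 121 − 123 = -2.0000; the interval is -2.0000 ± 2.3717 = (-4.3717, 0.3717).
The interval (-4.3717, 0.3717) contains 0, so the difference is not significant.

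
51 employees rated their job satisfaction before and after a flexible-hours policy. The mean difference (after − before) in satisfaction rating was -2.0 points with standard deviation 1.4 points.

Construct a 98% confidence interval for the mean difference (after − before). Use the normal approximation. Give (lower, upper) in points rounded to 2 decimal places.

(-2.46, -1.54)

Paired design: SE = s_d/√n = 1.4/√51 = 0.1960.
z* = 2.326; margin of error = 2.326 × 0.1960 = 0.4559.
-2.0 ± 0.4559 → (-2.46, -1.54).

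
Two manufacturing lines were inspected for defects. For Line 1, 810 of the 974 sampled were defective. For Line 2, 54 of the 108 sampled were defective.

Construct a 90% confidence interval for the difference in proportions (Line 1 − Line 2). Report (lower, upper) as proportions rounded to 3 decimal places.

(0.250, 0.413)

Sample proportions: 810/974 = 0.8316, 54/108 = 0.5000.
Each SE is √(p̂(1−p̂)/n): √(0.8316·0.1684/974) = 0.01199 and √(0.5000·0.5000/108) = 0.04811.
SE(p̂₁ − p̂₂) = √(SE₁² + SE₂²) = √(0.0001437601 + 0.0023145721) = 0.04958, since the two samples are independent.
At 90% confidence z* = 1.645; margin = 1.645 × 0.04958 = 0.08156.
The difference is 0.8316 − 0.5000 = 0.3316, so the interval is 0.3316 ± 0.08156 = (0.250, 0.413).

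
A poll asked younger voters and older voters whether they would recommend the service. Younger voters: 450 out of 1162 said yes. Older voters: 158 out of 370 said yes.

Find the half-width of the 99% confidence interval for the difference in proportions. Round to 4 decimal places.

First, p̂₁ = 450/1162 = 0.3873; p̂₂ = 158/370 = 0.4270.
The two standard errors are √(0.3873×0.6127/1162) = 0.01429 and √(0.4270×0.5730/370) = 0.02572.
Because the samples are independent, SE_diff = √(0.01429² + 0.02572²) = 0.02942.
Using z* = 2.576 for 99%, ME = 2.576 × 0.02942 = 0.07579.

0.0758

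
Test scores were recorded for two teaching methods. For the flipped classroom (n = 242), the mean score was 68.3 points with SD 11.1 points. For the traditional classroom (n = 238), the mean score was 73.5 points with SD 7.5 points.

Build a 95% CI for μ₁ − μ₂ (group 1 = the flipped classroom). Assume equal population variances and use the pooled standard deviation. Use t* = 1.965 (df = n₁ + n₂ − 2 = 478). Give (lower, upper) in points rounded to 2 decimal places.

(-6.90, -3.50)

Pooled variance s_p² = [241·11.1² + 237·7.5²] / (242+238−2) = 90.0102, so s_p = 9.4874.
SE_diff = s_p·√(1/n₁ + 1/n₂) = 9.4874·√(1/242 + 1/238) = 0.8661.
t* = 1.965; margin = 1.965 × 0.8661 = 1.7019.
Difference = 68.3 − 73.5 = -5.2000.
-5.2000 ± 1.7019 → (-6.90, -3.50).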